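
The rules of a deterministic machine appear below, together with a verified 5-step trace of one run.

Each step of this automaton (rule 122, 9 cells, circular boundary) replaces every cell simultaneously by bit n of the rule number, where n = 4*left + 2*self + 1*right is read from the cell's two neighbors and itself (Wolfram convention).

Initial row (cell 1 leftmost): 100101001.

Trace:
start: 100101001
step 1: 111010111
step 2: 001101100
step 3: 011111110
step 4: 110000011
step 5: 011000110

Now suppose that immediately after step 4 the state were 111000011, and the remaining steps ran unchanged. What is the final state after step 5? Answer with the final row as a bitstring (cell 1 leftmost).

state after step 4 := 111000011
step 5: 001100110

001100110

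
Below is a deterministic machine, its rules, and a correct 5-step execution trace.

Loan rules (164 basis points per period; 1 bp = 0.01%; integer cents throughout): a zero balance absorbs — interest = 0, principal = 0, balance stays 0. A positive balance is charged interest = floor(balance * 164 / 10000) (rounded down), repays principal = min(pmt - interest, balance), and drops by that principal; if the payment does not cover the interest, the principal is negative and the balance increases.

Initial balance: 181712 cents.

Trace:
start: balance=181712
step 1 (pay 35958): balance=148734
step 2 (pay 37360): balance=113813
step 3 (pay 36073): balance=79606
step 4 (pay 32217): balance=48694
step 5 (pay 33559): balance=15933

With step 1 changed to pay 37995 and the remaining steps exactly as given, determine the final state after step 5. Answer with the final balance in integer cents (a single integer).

(re-executing from step 1 with the substitution; state before step 1: balance=181712)
step 1 (pay 37995): balance=146697
step 2 (pay 37360): balance=111742
step 3 (pay 36073): balance=77501
step 4 (pay 32217): balance=46555
step 5 (pay 33559): balance=13759

13759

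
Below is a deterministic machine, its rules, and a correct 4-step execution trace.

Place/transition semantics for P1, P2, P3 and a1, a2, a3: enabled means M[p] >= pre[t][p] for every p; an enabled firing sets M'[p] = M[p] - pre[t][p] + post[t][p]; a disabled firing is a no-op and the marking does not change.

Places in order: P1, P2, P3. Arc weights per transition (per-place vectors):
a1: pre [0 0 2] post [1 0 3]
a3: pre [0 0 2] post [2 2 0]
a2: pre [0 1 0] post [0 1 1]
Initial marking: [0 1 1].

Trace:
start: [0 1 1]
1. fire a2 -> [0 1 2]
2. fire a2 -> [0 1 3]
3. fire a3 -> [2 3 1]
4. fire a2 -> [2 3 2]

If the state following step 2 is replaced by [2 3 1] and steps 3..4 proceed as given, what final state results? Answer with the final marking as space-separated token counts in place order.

2 3 2

state after step 2 := [2 3 1]
3. fire a3 -> [2 3 1]
4. fire a2 -> [2 3 2]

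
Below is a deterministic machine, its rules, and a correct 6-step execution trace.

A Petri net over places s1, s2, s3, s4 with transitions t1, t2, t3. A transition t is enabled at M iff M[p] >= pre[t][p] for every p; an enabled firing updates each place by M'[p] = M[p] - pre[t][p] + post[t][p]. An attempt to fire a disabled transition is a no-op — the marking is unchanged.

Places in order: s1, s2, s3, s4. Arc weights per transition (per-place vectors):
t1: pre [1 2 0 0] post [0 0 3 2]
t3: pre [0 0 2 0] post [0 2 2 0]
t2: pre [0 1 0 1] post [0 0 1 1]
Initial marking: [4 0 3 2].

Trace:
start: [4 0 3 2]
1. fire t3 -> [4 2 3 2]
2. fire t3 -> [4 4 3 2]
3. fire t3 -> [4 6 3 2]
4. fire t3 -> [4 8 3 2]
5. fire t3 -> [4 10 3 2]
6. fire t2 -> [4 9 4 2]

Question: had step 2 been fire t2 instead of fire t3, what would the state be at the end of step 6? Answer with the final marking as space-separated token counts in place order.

(re-executing from step 2 with the substitution; state before step 2: [4 2 3 2])
2. fire t2 -> [4 1 4 2]
3. fire t3 -> [4 3 4 2]
4. fire t3 -> [4 5 4 2]
5. fire t3 -> [4 7 4 2]
6. fire t2 -> [4 6 5 2]

4 6 5 2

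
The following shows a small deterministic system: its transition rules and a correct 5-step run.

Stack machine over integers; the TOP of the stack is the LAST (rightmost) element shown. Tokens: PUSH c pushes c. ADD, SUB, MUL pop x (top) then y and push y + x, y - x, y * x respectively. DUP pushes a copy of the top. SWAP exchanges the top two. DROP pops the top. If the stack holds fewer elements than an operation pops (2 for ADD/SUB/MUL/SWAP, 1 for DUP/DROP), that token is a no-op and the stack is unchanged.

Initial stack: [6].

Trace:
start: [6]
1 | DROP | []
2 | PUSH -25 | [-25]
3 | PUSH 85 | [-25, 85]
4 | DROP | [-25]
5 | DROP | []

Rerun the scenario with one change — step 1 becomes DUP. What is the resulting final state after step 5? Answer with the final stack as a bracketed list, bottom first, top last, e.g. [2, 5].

[6, 6]

(re-executing from step 1 with the substitution; state before step 1: [6])
1 | DUP | [6, 6]
2 | PUSH -25 | [6, 6, -25]
3 | PUSH 85 | [6, 6, -25, 85]
4 | DROP | [6, 6, -25]
5 | DROP | [6, 6]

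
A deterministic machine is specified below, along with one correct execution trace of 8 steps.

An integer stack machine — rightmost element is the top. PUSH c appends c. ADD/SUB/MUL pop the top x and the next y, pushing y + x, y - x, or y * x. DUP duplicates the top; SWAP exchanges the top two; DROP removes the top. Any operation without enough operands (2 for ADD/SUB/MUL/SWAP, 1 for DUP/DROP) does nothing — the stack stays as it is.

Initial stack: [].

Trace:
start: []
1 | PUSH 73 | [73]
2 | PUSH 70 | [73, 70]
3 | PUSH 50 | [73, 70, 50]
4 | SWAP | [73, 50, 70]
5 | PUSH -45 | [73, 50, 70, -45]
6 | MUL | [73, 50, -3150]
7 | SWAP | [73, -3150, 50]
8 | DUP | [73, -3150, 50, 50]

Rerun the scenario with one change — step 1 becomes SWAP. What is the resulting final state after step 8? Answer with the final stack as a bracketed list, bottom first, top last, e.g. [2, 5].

(re-executing from step 1 with the substitution; state before step 1: [])
1 | SWAP | []
2 | PUSH 70 | [70]
3 | PUSH 50 | [70, 50]
4 | SWAP | [50, 70]
5 | PUSH -45 | [50, 70, -45]
6 | MUL | [50, -3150]
7 | SWAP | [-3150, 50]
8 | DUP | [-3150, 50, 50]

[-3150, 50, 50]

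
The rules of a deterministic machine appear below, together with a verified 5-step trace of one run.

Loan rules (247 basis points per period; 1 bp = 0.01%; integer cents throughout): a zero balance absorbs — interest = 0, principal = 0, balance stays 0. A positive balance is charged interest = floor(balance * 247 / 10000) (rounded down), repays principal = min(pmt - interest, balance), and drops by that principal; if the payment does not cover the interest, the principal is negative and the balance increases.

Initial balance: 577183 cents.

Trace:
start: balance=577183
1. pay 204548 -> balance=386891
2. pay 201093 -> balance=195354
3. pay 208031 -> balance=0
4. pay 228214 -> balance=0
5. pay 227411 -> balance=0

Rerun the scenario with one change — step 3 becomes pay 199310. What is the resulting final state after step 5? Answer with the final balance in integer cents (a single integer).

(re-executing from step 3 with the substitution; state before step 3: balance=195354)
3. pay 199310 -> balance=869
4. pay 228214 -> balance=0
5. pay 227411 -> balance=0

0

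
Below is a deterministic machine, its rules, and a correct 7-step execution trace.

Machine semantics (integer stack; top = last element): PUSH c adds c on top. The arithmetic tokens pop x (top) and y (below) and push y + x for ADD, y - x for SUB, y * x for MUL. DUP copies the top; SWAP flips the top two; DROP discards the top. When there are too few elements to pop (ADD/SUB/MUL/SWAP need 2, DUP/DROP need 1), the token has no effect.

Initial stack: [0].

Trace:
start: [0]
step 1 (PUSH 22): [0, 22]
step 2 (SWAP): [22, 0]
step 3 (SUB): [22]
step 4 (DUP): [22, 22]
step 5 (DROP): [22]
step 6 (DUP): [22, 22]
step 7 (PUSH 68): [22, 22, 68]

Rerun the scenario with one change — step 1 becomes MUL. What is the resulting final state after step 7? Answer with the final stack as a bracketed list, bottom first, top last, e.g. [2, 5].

(re-executing from step 1 with the substitution; state before step 1: [0])
step 1 (MUL): [0]
step 2 (SWAP): [0]
step 3 (SUB): [0]
step 4 (DUP): [0, 0]
step 5 (DROP): [0]
step 6 (DUP): [0, 0]
step 7 (PUSH 68): [0, 0, 68]

[0, 0, 68]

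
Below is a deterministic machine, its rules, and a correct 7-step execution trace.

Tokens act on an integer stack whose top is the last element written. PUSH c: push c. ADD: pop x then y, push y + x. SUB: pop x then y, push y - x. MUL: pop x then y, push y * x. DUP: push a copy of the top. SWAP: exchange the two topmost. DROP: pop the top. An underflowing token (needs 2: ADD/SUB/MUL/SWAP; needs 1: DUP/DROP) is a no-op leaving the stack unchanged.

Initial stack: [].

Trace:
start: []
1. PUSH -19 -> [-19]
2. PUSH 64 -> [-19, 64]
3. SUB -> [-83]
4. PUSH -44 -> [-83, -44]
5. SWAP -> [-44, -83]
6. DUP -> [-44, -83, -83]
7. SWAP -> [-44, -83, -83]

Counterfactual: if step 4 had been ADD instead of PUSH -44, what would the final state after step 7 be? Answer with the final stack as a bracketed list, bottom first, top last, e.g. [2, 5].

(re-executing from step 4 with the substitution; state before step 4: [-83])
4. ADD -> [-83]
5. SWAP -> [-83]
6. DUP -> [-83, -83]
7. SWAP -> [-83, -83]

[-83, -83]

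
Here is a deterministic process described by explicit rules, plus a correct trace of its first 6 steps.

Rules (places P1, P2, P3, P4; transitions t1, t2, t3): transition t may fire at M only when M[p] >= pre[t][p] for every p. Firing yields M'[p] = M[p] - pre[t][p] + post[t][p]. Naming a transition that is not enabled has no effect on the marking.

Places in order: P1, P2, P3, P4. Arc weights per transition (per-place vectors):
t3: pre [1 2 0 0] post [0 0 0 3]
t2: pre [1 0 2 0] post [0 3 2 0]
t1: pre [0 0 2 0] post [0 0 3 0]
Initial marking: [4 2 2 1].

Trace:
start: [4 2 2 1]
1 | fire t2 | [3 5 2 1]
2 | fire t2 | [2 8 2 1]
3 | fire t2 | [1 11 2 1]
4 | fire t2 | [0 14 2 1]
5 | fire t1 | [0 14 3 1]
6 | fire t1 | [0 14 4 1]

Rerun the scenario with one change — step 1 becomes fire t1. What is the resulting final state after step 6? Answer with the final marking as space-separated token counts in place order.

1 11 5 1

(re-executing from step 1 with the substitution; state before step 1: [4 2 2 1])
1 | fire t1 | [4 2 3 1]
2 | fire t2 | [3 5 3 1]
3 | fire t2 | [2 8 3 1]
4 | fire t2 | [1 11 3 1]
5 | fire t1 | [1 11 4 1]
6 | fire t1 | [1 11 5 1]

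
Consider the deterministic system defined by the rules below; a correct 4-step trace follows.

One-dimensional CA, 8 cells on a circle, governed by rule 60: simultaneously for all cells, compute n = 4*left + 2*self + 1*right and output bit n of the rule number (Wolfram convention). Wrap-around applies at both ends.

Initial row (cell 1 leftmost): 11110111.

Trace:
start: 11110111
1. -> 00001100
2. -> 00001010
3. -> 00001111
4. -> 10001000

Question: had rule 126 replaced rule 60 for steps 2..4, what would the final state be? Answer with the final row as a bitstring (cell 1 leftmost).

(re-executing steps 2..4 under rule 126; state before step 2: 00001100)
2. -> 00011110
3. -> 00110011
4. -> 11111111

11111111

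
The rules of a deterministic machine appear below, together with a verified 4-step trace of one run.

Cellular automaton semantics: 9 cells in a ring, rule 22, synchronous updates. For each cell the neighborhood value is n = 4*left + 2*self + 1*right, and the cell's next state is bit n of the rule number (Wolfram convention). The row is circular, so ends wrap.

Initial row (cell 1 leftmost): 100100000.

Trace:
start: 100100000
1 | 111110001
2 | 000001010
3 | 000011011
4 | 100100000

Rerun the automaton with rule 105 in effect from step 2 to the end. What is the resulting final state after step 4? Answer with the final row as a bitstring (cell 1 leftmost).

(re-executing steps 2..4 under rule 105; state before step 2: 111110001)
2 | 000010101
3 | 011001010
4 | 011000100

011000100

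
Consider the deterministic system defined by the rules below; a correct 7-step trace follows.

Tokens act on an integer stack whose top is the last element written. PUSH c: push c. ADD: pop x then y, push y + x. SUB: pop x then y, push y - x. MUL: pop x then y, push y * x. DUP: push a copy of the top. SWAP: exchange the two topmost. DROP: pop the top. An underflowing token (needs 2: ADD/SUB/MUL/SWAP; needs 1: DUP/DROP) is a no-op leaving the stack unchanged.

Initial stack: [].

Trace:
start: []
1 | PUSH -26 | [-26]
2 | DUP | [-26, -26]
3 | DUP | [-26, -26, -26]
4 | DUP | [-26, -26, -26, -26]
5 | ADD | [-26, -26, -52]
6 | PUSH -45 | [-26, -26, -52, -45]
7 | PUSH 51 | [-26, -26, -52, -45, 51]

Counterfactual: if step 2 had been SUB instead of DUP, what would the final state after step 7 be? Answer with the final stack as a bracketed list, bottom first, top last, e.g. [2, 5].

[-26, -52, -45, 51]

(re-executing from step 2 with the substitution; state before step 2: [-26])
2 | SUB | [-26]
3 | DUP | [-26, -26]
4 | DUP | [-26, -26, -26]
5 | ADD | [-26, -52]
6 | PUSH -45 | [-26, -52, -45]
7 | PUSH 51 | [-26, -52, -45, 51]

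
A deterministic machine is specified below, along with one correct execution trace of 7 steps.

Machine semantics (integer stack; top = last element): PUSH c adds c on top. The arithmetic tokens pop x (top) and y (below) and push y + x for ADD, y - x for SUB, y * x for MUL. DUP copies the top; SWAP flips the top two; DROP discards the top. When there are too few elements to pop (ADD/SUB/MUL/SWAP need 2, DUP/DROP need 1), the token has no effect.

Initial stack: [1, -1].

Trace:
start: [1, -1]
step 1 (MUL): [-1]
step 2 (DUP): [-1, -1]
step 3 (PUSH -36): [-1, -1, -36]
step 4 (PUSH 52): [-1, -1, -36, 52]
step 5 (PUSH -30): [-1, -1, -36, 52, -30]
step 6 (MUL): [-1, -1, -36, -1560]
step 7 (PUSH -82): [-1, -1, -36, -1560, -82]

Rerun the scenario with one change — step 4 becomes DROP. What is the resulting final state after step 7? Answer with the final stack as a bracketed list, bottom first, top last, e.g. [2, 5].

(re-executing from step 4 with the substitution; state before step 4: [-1, -1, -36])
step 4 (DROP): [-1, -1]
step 5 (PUSH -30): [-1, -1, -30]
step 6 (MUL): [-1, 30]
step 7 (PUSH -82): [-1, 30, -82]

[-1, 30, -82]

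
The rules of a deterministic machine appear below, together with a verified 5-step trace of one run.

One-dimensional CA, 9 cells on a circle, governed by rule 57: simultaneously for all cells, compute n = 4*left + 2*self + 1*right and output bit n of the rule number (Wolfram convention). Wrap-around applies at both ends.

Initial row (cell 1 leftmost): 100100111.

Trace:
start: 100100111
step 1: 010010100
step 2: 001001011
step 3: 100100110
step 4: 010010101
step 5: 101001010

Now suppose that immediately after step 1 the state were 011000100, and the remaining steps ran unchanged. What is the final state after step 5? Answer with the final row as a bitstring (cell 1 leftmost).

110101010

state after step 1 := 011000100
step 2: 010110011
step 3: 101101010
step 4: 011010101
step 5: 110101010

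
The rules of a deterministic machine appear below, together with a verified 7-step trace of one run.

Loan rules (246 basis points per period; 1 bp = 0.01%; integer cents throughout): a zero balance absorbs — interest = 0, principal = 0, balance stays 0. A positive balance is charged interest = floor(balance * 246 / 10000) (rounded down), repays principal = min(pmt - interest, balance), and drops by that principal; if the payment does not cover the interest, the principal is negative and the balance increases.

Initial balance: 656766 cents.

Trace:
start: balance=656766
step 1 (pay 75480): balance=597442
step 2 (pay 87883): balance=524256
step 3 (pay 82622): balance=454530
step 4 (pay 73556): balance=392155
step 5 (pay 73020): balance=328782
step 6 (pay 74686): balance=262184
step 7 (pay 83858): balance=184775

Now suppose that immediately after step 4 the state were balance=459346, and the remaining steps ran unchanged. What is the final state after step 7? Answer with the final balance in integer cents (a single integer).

state after step 4 := balance=459346
step 5 (pay 73020): balance=397625
step 6 (pay 74686): balance=332720
step 7 (pay 83858): balance=257046

257046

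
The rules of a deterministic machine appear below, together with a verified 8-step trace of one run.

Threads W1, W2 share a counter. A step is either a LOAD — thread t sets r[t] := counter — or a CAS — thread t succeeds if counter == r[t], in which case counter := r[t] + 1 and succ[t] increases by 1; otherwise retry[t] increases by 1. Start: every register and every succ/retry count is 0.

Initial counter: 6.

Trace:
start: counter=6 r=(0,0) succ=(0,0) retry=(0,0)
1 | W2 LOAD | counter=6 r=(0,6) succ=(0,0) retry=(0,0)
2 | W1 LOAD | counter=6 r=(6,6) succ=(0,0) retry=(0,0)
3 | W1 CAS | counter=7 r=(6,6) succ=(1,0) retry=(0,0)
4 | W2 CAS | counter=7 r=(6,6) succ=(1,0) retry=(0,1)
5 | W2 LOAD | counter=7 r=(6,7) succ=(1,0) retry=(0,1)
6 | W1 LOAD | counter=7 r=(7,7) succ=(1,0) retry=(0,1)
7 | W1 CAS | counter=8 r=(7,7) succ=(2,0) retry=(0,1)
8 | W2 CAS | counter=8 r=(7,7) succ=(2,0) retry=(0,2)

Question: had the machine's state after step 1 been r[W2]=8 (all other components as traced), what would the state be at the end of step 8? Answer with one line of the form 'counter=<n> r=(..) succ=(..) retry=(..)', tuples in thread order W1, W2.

counter=8 r=(7,7) succ=(2,0) retry=(0,2)

state after step 1 := counter=6 r=(0,8) succ=(0,0) retry=(0,0)
2 | W1 LOAD | counter=6 r=(6,8) succ=(0,0) retry=(0,0)
3 | W1 CAS | counter=7 r=(6,8) succ=(1,0) retry=(0,0)
4 | W2 CAS | counter=7 r=(6,8) succ=(1,0) retry=(0,1)
5 | W2 LOAD | counter=7 r=(6,7) succ=(1,0) retry=(0,1)
6 | W1 LOAD | counter=7 r=(7,7) succ=(1,0) retry=(0,1)
7 | W1 CAS | counter=8 r=(7,7) succ=(2,0) retry=(0,1)
8 | W2 CAS | counter=8 r=(7,7) succ=(2,0) retry=(0,2)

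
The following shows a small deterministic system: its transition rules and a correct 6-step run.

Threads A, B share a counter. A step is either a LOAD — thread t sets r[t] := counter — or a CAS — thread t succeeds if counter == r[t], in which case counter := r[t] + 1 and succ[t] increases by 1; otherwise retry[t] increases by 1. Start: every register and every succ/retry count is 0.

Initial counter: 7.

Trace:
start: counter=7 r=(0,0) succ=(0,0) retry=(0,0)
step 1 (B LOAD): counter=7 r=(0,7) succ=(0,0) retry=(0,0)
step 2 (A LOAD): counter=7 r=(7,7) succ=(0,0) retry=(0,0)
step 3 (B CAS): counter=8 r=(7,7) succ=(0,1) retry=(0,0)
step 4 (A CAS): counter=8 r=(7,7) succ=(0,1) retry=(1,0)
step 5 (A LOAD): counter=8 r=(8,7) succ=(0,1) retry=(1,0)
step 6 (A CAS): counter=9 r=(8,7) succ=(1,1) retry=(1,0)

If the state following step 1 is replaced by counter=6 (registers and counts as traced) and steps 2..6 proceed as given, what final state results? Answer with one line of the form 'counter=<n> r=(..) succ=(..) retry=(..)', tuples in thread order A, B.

counter=8 r=(7,7) succ=(2,0) retry=(0,1)

state after step 1 := counter=6 r=(0,7) succ=(0,0) retry=(0,0)
step 2 (A LOAD): counter=6 r=(6,7) succ=(0,0) retry=(0,0)
step 3 (B CAS): counter=6 r=(6,7) succ=(0,0) retry=(0,1)
step 4 (A CAS): counter=7 r=(6,7) succ=(1,0) retry=(0,1)
step 5 (A LOAD): counter=7 r=(7,7) succ=(1,0) retry=(0,1)
step 6 (A CAS): counter=8 r=(7,7) succ=(2,0) retry=(0,1)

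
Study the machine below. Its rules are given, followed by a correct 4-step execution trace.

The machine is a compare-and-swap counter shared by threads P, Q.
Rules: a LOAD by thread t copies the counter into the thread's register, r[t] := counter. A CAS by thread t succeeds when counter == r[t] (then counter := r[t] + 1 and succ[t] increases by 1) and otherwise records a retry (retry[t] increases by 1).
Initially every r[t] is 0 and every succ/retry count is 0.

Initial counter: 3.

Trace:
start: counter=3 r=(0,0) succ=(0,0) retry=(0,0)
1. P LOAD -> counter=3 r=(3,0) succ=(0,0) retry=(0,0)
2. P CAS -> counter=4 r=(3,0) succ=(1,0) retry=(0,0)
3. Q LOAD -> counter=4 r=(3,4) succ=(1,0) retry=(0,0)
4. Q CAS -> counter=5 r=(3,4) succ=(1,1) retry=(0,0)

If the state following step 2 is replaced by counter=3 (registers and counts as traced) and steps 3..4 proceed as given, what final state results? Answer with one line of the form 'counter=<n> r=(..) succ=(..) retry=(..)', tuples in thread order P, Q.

state after step 2 := counter=3 r=(3,0) succ=(1,0) retry=(0,0)
3. Q LOAD -> counter=3 r=(3,3) succ=(1,0) retry=(0,0)
4. Q CAS -> counter=4 r=(3,3) succ=(1,1) retry=(0,0)

counter=4 r=(3,3) succ=(1,1) retry=(0,0)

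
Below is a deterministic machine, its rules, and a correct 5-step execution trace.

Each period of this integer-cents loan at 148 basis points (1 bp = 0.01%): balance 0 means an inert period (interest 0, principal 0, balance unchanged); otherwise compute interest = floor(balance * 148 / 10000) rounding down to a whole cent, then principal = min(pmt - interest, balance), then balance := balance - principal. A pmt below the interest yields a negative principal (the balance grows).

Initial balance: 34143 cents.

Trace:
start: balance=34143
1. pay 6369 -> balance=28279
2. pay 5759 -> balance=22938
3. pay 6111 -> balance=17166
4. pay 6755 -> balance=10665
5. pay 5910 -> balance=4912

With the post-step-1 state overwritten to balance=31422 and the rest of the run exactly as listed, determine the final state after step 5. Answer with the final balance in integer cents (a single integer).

state after step 1 := balance=31422
2. pay 5759 -> balance=26128
3. pay 6111 -> balance=20403
4. pay 6755 -> balance=13949
5. pay 5910 -> balance=8245

8245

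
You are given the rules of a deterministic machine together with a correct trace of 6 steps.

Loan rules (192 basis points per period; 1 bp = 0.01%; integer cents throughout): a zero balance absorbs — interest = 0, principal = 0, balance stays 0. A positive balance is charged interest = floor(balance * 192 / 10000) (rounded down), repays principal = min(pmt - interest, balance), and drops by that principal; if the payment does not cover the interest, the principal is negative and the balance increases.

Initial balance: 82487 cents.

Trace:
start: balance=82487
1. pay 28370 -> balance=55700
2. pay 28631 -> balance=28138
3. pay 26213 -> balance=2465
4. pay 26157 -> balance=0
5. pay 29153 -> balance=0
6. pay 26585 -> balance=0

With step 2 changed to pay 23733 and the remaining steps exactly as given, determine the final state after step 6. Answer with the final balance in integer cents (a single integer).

0

(re-executing from step 2 with the substitution; state before step 2: balance=55700)
2. pay 23733 -> balance=33036
3. pay 26213 -> balance=7457
4. pay 26157 -> balance=0
5. pay 29153 -> balance=0
6. pay 26585 -> balance=0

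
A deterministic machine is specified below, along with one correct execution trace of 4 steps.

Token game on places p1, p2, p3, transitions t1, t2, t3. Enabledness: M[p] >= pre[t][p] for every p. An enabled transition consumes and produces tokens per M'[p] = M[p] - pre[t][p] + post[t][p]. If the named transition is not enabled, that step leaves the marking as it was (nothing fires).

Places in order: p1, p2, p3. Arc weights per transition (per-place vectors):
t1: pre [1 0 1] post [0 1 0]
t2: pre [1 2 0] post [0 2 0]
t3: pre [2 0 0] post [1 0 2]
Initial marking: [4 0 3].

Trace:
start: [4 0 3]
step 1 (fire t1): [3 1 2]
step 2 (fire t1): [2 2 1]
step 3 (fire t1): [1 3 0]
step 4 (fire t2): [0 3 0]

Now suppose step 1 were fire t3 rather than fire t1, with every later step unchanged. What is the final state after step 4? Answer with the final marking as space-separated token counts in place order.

(re-executing from step 1 with the substitution; state before step 1: [4 0 3])
step 1 (fire t3): [3 0 5]
step 2 (fire t1): [2 1 4]
step 3 (fire t1): [1 2 3]
step 4 (fire t2): [0 2 3]

0 2 3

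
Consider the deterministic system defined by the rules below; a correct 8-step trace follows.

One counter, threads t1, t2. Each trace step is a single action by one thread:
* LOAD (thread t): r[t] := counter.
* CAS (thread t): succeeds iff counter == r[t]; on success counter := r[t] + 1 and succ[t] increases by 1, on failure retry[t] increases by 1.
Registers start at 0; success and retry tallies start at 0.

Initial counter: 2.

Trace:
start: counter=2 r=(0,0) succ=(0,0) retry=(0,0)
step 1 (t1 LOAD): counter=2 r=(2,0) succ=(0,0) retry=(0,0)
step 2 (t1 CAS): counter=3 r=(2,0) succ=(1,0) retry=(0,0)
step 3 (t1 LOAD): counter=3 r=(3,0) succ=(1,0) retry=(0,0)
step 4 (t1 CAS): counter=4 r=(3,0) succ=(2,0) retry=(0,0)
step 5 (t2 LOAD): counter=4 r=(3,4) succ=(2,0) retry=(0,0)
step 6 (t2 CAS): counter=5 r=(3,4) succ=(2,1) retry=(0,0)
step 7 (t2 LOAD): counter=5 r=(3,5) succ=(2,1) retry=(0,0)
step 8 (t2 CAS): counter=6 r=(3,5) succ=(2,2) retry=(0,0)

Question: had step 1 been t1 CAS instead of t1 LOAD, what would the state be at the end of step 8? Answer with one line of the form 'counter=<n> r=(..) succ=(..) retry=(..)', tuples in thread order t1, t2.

counter=5 r=(2,4) succ=(1,2) retry=(2,0)

(re-executing from step 1 with the substitution; state before step 1: counter=2 r=(0,0) succ=(0,0) retry=(0,0))
step 1 (t1 CAS): counter=2 r=(0,0) succ=(0,0) retry=(1,0)
step 2 (t1 CAS): counter=2 r=(0,0) succ=(0,0) retry=(2,0)
step 3 (t1 LOAD): counter=2 r=(2,0) succ=(0,0) retry=(2,0)
step 4 (t1 CAS): counter=3 r=(2,0) succ=(1,0) retry=(2,0)
step 5 (t2 LOAD): counter=3 r=(2,3) succ=(1,0) retry=(2,0)
step 6 (t2 CAS): counter=4 r=(2,3) succ=(1,1) retry=(2,0)
step 7 (t2 LOAD): counter=4 r=(2,4) succ=(1,1) retry=(2,0)
step 8 (t2 CAS): counter=5 r=(2,4) succ=(1,2) retry=(2,0)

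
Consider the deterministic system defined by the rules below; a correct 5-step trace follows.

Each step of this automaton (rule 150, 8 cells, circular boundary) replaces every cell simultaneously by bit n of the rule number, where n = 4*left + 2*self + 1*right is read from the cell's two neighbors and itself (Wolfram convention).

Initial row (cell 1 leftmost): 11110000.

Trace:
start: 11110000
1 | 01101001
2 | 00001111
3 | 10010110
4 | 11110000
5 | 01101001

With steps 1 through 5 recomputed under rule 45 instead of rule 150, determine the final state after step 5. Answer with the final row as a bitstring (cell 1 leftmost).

10110010

(re-executing steps 1..5 under rule 45; state before step 1: 11110000)
1 | 10000110
2 | 10110101
3 | 01101111
4 | 11011000
5 | 10110010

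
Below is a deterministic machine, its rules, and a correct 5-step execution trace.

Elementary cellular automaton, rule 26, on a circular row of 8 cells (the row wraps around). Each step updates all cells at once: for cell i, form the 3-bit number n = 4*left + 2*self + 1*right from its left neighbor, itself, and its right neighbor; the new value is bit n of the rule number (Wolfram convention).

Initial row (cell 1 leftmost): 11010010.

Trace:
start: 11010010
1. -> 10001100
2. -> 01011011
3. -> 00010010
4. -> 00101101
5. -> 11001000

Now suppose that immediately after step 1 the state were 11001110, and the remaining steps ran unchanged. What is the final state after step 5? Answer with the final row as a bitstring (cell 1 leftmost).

10010101

state after step 1 := 11001110
2. -> 10111000
3. -> 00100101
4. -> 11011000
5. -> 10010101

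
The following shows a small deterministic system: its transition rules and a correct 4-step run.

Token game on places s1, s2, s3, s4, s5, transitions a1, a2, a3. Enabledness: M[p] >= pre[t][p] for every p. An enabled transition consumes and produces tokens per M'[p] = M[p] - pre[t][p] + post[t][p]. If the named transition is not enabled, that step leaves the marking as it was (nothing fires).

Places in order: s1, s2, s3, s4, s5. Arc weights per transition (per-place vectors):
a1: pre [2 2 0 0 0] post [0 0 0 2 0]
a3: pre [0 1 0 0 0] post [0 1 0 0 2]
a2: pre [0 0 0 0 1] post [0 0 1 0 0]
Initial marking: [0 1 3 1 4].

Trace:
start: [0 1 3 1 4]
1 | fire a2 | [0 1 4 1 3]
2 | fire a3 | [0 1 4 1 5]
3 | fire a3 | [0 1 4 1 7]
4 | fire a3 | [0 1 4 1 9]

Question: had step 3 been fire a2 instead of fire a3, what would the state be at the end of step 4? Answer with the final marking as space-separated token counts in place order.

(re-executing from step 3 with the substitution; state before step 3: [0 1 4 1 5])
3 | fire a2 | [0 1 5 1 4]
4 | fire a3 | [0 1 5 1 6]

0 1 5 1 6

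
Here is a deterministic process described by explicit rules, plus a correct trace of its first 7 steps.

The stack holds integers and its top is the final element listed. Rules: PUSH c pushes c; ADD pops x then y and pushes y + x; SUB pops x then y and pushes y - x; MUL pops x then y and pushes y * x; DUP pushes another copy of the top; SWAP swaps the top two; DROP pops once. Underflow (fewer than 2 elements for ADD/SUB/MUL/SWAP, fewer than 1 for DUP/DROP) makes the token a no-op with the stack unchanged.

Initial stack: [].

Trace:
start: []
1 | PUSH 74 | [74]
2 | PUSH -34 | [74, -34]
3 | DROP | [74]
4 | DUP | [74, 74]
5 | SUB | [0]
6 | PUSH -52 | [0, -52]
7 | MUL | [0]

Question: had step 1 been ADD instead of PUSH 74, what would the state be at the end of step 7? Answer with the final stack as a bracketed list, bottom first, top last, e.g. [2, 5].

(re-executing from step 1 with the substitution; state before step 1: [])
1 | ADD | []
2 | PUSH -34 | [-34]
3 | DROP | []
4 | DUP | []
5 | SUB | []
6 | PUSH -52 | [-52]
7 | MUL | [-52]

[-52]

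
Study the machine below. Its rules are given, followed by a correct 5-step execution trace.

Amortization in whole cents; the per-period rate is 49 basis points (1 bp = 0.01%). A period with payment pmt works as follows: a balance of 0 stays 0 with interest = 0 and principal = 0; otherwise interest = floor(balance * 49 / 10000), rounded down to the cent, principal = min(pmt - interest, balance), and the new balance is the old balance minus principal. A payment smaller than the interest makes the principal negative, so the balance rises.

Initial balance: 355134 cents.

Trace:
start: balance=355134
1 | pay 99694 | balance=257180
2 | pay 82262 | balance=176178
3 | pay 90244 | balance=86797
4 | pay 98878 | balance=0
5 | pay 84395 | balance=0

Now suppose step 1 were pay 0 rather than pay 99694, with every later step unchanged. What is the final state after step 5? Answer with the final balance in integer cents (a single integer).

(re-executing from step 1 with the substitution; state before step 1: balance=355134)
1 | pay 0 | balance=356874
2 | pay 82262 | balance=276360
3 | pay 90244 | balance=187470
4 | pay 98878 | balance=89510
5 | pay 84395 | balance=5553

5553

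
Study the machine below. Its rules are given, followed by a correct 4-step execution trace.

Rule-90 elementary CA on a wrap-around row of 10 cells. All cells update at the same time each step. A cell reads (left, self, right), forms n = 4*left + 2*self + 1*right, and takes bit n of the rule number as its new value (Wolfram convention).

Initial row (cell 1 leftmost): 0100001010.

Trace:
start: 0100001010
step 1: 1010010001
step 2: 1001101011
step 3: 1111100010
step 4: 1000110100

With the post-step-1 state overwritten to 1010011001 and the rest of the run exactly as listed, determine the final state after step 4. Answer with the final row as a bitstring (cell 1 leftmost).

1001100001

state after step 1 := 1010011001
step 2: 1001111111
step 3: 1111000000
step 4: 1001100001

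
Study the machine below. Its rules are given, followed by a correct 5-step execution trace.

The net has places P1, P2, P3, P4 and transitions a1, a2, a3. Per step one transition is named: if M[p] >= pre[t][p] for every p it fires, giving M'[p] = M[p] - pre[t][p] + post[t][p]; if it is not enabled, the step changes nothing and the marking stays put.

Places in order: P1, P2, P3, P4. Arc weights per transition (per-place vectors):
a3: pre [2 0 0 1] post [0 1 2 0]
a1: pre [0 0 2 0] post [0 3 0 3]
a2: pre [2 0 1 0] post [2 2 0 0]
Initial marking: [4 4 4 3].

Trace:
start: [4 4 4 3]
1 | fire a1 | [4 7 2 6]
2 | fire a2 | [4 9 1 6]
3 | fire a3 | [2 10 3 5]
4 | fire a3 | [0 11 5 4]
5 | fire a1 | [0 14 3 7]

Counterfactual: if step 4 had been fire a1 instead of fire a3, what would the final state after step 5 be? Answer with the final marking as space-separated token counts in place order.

(re-executing from step 4 with the substitution; state before step 4: [2 10 3 5])
4 | fire a1 | [2 13 1 8]
5 | fire a1 | [2 13 1 8]

2 13 1 8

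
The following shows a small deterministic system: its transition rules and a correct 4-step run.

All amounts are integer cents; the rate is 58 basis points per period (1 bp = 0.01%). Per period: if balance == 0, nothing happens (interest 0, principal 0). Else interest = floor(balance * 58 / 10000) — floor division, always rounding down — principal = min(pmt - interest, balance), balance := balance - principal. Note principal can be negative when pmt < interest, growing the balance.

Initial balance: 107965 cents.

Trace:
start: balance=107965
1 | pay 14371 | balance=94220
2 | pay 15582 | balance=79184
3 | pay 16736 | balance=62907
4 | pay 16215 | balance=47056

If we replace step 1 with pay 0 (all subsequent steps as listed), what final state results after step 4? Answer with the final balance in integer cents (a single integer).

61679

(re-executing from step 1 with the substitution; state before step 1: balance=107965)
1 | pay 0 | balance=108591
2 | pay 15582 | balance=93638
3 | pay 16736 | balance=77445
4 | pay 16215 | balance=61679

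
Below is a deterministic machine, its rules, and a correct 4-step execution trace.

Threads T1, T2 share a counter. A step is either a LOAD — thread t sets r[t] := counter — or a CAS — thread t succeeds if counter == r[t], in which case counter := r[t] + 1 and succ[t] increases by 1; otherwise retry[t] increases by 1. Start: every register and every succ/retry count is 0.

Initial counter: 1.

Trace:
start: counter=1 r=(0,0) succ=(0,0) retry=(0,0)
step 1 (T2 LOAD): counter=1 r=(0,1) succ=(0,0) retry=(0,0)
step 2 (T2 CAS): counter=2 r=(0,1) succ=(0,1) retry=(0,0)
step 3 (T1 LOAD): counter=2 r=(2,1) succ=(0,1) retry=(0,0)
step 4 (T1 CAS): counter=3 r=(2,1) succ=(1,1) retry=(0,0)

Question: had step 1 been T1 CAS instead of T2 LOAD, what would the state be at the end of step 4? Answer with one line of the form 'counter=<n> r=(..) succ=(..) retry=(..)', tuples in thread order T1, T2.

counter=2 r=(1,0) succ=(1,0) retry=(1,1)

(re-executing from step 1 with the substitution; state before step 1: counter=1 r=(0,0) succ=(0,0) retry=(0,0))
step 1 (T1 CAS): counter=1 r=(0,0) succ=(0,0) retry=(1,0)
step 2 (T2 CAS): counter=1 r=(0,0) succ=(0,0) retry=(1,1)
step 3 (T1 LOAD): counter=1 r=(1,0) succ=(0,0) retry=(1,1)
step 4 (T1 CAS): counter=2 r=(1,0) succ=(1,0) retry=(1,1)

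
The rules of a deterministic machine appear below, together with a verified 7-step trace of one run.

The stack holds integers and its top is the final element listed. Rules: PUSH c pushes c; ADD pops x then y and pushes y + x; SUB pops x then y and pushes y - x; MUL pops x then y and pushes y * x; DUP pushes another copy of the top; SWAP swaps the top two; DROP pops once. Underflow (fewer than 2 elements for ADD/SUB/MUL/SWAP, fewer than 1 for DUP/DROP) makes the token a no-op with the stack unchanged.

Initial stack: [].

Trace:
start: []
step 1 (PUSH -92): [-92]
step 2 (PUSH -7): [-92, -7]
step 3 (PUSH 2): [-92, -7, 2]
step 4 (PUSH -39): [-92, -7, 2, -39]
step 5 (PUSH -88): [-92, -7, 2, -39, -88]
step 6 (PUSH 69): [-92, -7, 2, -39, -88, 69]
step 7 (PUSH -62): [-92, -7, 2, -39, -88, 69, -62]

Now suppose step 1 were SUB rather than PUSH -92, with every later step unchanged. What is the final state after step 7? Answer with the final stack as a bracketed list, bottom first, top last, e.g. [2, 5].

(re-executing from step 1 with the substitution; state before step 1: [])
step 1 (SUB): []
step 2 (PUSH -7): [-7]
step 3 (PUSH 2): [-7, 2]
step 4 (PUSH -39): [-7, 2, -39]
step 5 (PUSH -88): [-7, 2, -39, -88]
step 6 (PUSH 69): [-7, 2, -39, -88, 69]
step 7 (PUSH -62): [-7, 2, -39, -88, 69, -62]

[-7, 2, -39, -88, 69, -62]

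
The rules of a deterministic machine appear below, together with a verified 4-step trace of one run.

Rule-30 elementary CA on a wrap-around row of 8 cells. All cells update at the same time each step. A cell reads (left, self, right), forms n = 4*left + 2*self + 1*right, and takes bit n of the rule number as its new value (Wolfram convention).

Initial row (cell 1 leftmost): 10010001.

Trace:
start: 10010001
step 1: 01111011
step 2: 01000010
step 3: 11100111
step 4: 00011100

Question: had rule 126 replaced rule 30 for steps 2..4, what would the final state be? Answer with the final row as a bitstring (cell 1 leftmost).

11001100

(re-executing steps 2..4 under rule 126; state before step 2: 01111011)
step 2: 11001111
step 3: 01111000
step 4: 11001100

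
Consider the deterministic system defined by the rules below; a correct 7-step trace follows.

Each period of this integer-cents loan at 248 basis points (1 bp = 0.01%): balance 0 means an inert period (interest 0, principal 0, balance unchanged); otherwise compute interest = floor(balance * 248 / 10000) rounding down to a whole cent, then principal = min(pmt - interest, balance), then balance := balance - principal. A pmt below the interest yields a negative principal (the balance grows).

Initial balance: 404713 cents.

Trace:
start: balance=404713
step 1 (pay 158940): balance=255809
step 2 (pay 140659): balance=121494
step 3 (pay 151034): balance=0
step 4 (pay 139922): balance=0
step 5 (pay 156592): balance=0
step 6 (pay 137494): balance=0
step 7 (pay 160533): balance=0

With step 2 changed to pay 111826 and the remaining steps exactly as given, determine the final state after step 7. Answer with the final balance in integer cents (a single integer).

(re-executing from step 2 with the substitution; state before step 2: balance=255809)
step 2 (pay 111826): balance=150327
step 3 (pay 151034): balance=3021
step 4 (pay 139922): balance=0
step 5 (pay 156592): balance=0
step 6 (pay 137494): balance=0
step 7 (pay 160533): balance=0

0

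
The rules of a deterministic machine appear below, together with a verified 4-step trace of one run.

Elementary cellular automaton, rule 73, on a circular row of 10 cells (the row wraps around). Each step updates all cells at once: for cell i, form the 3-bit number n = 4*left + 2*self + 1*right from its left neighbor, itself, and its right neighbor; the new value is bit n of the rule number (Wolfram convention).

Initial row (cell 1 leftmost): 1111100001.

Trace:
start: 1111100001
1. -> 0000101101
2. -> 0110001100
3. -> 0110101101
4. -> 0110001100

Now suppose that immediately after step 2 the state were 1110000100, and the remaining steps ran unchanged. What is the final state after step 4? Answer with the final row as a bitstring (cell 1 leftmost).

0000110110

state after step 2 := 1110000100
3. -> 1010110000
4. -> 0000110110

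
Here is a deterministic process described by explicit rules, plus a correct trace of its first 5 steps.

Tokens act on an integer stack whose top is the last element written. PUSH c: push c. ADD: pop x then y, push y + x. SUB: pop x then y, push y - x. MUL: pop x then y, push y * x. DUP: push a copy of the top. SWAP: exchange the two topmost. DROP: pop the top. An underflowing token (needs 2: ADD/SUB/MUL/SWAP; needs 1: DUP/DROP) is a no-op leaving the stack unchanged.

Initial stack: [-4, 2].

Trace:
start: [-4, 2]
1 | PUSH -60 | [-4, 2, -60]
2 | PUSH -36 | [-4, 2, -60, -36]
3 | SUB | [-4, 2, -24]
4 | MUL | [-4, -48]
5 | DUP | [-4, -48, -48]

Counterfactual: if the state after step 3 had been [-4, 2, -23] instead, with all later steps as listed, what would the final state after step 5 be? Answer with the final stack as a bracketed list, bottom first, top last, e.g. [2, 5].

[-4, -46, -46]

state after step 3 := [-4, 2, -23]
4 | MUL | [-4, -46]
5 | DUP | [-4, -46, -46]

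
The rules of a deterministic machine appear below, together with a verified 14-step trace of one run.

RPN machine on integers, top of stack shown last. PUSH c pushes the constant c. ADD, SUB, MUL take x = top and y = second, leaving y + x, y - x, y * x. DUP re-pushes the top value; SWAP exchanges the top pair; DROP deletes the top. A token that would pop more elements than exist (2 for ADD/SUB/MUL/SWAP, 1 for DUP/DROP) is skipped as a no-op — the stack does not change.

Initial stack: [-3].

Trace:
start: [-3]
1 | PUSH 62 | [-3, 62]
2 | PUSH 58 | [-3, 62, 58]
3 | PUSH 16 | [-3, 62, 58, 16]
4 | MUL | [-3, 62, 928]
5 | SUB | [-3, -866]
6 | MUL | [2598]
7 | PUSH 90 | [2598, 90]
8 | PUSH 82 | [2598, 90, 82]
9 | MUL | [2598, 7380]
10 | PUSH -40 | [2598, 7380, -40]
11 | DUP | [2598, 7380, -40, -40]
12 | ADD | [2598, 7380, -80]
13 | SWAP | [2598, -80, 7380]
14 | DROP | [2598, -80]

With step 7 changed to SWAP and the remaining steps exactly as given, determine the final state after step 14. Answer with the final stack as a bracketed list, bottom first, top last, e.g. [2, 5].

(re-executing from step 7 with the substitution; state before step 7: [2598])
7 | SWAP | [2598]
8 | PUSH 82 | [2598, 82]
9 | MUL | [213036]
10 | PUSH -40 | [213036, -40]
11 | DUP | [213036, -40, -40]
12 | ADD | [213036, -80]
13 | SWAP | [-80, 213036]
14 | DROP | [-80]

[-80]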